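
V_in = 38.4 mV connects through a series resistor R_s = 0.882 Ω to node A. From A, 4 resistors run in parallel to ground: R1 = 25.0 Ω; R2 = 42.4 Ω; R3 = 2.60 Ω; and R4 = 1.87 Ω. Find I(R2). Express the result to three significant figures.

Combine the parallel branches: R_p = (1/25.0 + 1/42.4 + 1/2.60 + 1/1.87)⁻¹ = 1.017 Ω.
V_A = 38.4 × 1.017/1.899 = 20.57 mV.
Branch current I = V_A/R2 = 20.57/42.4 = 0.4851 mA.

I ≈ 0.485 mA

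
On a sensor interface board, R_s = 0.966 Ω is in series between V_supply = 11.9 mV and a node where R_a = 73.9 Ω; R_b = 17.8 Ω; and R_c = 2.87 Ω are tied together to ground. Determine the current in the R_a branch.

I ≈ 0.115 mA

Parallel bank: R_p = 1/(1/73.9 + 1/17.8 + 1/2.87) = 2.392 Ω.
Node voltage V_A = V_supply · R_p/(R_s + R_p) = 11.9 × 0.7123 = 8.476 mV.
I(R_a) = V_A / R_a = 8.476/73.9 = 0.1147 mA.
(Check via current divider: I_total = 3.544 mA; share G_k/ΣG = 0.03236 → same result.)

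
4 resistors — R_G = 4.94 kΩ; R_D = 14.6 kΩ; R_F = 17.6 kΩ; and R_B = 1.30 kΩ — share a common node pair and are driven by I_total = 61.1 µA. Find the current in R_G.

I ≈ 11.3 µA

Conductances: ΣG = 1/4.94 + 1/14.6 + 1/17.6 + 1/1.30 = 1.097 (1/kΩ).
R_G takes the fraction G_k/ΣG = 0.2024/1.097 = 0.1845, so I = 61.1 × 0.1845 = 11.28 µA.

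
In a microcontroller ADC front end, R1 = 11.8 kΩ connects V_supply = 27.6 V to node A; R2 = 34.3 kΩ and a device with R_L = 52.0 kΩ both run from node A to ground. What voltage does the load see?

The load sits in parallel with R2, giving an effective lower resistance R2' = R2·R_L/(R2+R_L) = 20.67 kΩ.
Then V_out = V_supply · R2'/(R1 + R2') = 27.6 × 20.67/32.47 = 17.57 V.

V_out ≈ 17.6 V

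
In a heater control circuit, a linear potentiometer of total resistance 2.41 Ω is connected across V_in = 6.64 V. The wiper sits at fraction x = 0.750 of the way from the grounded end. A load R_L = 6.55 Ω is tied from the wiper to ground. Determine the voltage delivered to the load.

V_out ≈ 4.66 V

Split the track: R_lower = x·R_p = 1.808 Ω, R_upper = (1−x)·R_p = 0.6025 Ω.
(x·R_p) ‖ R_L = 1.417 Ω.
Then V_out = V_in · 1.417/(0.6025 + 1.417) = 4.659 V.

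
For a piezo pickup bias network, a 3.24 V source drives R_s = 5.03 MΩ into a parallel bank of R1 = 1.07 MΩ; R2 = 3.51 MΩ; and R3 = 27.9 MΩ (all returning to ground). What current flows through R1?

Combine the parallel branches: R_p = (1/1.07 + 1/3.51 + 1/27.9)⁻¹ = 0.7966 MΩ.
V_A = 3.24 × 0.7966/5.827 = 0.4430 V.
Branch current I = V_A/R1 = 0.4430/1.07 = 0.4140 µA.

I ≈ 0.414 µA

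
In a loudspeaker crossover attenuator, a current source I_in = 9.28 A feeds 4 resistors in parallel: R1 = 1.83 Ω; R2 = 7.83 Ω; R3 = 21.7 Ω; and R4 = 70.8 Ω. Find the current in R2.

I ≈ 1.61 A

ΣG = 1/1.83 + 1/7.83 + 1/21.7 + 1/70.8 = 0.7344.
By the current-divider rule, I = I_in · G_k/ΣG = 9.28 × 0.1739 = 1.614 A.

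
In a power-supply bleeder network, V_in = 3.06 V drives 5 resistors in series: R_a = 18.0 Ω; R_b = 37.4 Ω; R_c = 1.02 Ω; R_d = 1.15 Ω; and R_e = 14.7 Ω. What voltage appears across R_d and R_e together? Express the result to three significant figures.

ΣR = 18.0 + 37.4 + 1.02 + 1.15 + 14.7 = 72.27 Ω.
R_{R_d..R_e} = 1.15 + 14.7 = 15.85 Ω.
V = V_in · R/ΣR = 3.06 × 0.2193 = 0.6711 V.

V ≈ 0.671 V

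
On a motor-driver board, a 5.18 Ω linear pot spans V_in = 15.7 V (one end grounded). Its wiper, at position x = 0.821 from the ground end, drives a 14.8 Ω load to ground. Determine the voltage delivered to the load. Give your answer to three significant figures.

V_out ≈ 12.3 V

Lower segment x·R_p = 4.253 Ω; upper segment (1−x)·R_p = 0.9272 Ω.
(x·R_p) ‖ R_L = 3.304 Ω.
Loaded-divider output: V_out = 15.7 × 0.7808 = 12.26 V.
(Unloaded: V_out = x·V_in = 12.9 V.)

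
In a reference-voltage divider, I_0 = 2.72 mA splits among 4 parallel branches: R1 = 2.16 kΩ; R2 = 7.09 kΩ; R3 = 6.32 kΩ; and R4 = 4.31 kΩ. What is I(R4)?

I ≈ 0.635 mA

ΣG = 1/2.16 + 1/7.09 + 1/6.32 + 1/4.31 = 0.9943.
R4 takes the fraction G_k/ΣG = 0.2320/0.9943 = 0.2334, so I = 2.72 × 0.2334 = 0.6347 mA.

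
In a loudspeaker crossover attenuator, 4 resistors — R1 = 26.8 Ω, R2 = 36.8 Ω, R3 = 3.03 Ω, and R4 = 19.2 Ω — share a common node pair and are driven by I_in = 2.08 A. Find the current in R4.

Conductances: ΣG = 1/26.8 + 1/36.8 + 1/3.03 + 1/19.2 = 0.4466 (1/Ω).
R4 takes the fraction G_k/ΣG = 0.05208/0.4466 = 0.1166, so I = 2.08 × 0.1166 = 0.2426 A.

I ≈ 0.243 A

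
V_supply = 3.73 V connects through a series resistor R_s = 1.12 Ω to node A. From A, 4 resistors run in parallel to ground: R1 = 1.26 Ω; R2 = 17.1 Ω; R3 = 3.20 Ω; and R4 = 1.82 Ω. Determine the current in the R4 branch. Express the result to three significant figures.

Combine the parallel branches: R_p = (1/1.26 + 1/17.1 + 1/3.20 + 1/1.82)⁻¹ = 0.5834 Ω.
V_A by voltage divider: V_A = 3.73 × 0.5834/(1.12 + 0.5834) = 1.277 V.
I(R4) = V_A / R4 = 1.277/1.82 = 0.7019 A.
(Check via current divider: I_total = 2.190 A; share G_k/ΣG = 0.3206 → same result.)

I ≈ 0.702 A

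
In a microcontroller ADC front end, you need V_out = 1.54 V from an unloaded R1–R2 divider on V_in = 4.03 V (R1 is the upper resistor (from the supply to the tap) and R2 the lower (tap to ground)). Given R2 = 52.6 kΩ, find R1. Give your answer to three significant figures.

Required fraction k = V_out/V_in = 0.3821.
R1 = R2·(1/k − 1) = 52.6 × 1.617 = 85.05 kΩ.

R1 ≈ 85.0 kΩ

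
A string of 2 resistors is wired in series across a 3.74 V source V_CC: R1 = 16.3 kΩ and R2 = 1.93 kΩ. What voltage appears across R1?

ΣR = 16.3 + 1.93 = 18.23 kΩ.
By the voltage-divider rule, V = 3.74 × 16.30/18.23 = 3.344 V.

V ≈ 3.34 V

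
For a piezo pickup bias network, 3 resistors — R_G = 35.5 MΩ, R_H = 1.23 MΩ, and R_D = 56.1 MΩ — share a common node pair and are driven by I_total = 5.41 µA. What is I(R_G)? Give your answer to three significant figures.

Total conductance ΣG = 1/35.5 + 1/1.23 + 1/56.1 = 0.8590 (units of 1/MΩ).
By the current-divider rule, I = I_total · G_k/ΣG = 5.41 × 0.03279 = 0.1774 µA.

I ≈ 0.177 µA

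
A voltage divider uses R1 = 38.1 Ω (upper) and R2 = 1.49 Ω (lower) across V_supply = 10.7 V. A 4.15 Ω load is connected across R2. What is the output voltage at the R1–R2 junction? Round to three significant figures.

R2 ‖ R_L = (1.49 × 4.15)/(1.49 + 4.15) = 1.096 Ω.
Then V_out = V_supply · R2'/(R1 + R2') = 10.7 × 1.096/39.20 = 0.2993 V.

V_out ≈ 0.299 V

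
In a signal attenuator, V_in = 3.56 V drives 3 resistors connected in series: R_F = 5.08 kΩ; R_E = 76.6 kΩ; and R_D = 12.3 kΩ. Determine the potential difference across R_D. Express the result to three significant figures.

Total series resistance ΣR = 5.08 + 76.6 + 12.3 = 93.98 kΩ.
Voltage divider: V = V_in · (12.30 / 93.98) = 3.56 × 0.1309 = 0.4659 V.

V ≈ 0.466 V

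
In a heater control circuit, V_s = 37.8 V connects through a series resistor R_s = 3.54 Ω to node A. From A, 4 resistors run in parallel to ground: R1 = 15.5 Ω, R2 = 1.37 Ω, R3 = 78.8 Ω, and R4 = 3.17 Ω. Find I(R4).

I ≈ 2.40 A

Parallel bank: R_p = 1/(1/15.5 + 1/1.37 + 1/78.8 + 1/3.17) = 0.8908 Ω.
V_A by voltage divider: V_A = 37.8 × 0.8908/(3.54 + 0.8908) = 7.600 V.
I(R4) = V_A / R4 = 7.600/3.17 = 2.397 A.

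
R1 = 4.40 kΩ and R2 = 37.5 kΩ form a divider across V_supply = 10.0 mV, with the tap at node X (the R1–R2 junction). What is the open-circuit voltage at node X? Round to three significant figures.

Open-circuit (no load on X): V_th = V_supply · R2/(R1 + R2) = 10.0 × 37.5/(4.400 + 37.5) = 8.950 mV.

V_th ≈ 8.95 mV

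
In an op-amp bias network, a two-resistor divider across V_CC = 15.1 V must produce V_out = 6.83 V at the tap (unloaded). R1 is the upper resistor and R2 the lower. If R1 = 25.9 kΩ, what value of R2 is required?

V_out/V_CC = R2/(R1+R2) = 0.4523.
R2 = R1 · 0.4523/(1 − 0.4523) = 21.39 kΩ.

R2 ≈ 21.4 kΩ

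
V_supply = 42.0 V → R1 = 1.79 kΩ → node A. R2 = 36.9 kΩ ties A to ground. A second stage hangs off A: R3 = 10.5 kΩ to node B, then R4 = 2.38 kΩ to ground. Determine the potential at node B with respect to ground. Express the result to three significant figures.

The second stage (R3 + R4 = 12.88 kΩ) loads node A in parallel with R2.
R2 ‖ (R3+R4) = 9.547 kΩ.
So V_A = 42.0 × 0.8421 = 35.37 V.
Stage 2 is unloaded, so V_B = V_A · R4/(R3+R4) = 35.37 × 2.38/12.88 = 6.536 V.

V_B ≈ 6.54 V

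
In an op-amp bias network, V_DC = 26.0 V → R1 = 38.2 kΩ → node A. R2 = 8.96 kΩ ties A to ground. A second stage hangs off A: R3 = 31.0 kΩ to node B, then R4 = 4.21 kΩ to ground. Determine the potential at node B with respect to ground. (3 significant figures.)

The second stage (R3 + R4 = 35.21 kΩ) loads node A in parallel with R2.
Effective lower resistance at A: R2 ‖ 35.21 = 7.142 kΩ.
First divider: V_A = V_DC · 7.142/(38.2 + 7.142) = 4.096 V.
Stage 2 is unloaded, so V_B = V_A · R4/(R3+R4) = 4.096 × 4.21/35.21 = 0.4897 V.

V_B ≈ 0.490 V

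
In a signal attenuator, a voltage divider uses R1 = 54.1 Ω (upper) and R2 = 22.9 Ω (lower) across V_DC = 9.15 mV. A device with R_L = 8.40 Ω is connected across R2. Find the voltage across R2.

The load sits in parallel with R2, giving an effective lower resistance R2' = R2·R_L/(R2+R_L) = 6.146 Ω.
Voltage divider with the loaded lower leg: V_out = 9.15 × 6.146/(54.1 + 6.146) = 9.15 × 0.1020 = 0.9334 mV.
(Unloaded it would be 2.72 mV; the load pulls it down.)

V_out ≈ 0.933 mV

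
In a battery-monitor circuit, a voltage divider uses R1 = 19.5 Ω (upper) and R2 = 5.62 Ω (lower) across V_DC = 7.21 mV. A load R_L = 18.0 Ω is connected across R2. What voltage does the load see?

First combine the lower leg with the load: R2 ‖ R_L = 4.283 Ω.
Now apply the divider: V_out = 7.21 × 0.1801 = 1.298 mV.

V_out ≈ 1.30 mV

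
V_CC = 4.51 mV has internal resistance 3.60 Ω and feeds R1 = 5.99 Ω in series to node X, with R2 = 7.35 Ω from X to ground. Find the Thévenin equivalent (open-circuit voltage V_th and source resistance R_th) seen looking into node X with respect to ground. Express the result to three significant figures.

R1' = 3.60 + 5.99 = 9.590 Ω (source resistance + R1).
V_th is the unloaded tap voltage: V_CC · R2/(R1'+R2) = 4.51 × 0.4339 = 1.957 mV.
With V_CC suppressed (replaced by a short), R_th = R1' ‖ R2 = (9.590 × 7.35)/(9.590 + 7.35) = 4.161 Ω.

V_th ≈ 1.96 mV, R_th ≈ 4.16 Ω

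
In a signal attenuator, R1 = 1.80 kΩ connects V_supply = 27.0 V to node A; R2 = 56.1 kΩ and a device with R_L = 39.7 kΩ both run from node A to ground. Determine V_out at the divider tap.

V_out ≈ 25.1 V

R2 ‖ R_L = (56.1 × 39.7)/(56.1 + 39.7) = 23.25 kΩ.
Now apply the divider: V_out = 27.0 × 0.9281 = 25.06 V.
(Unloaded it would be 26.2 V; the load pulls it down.)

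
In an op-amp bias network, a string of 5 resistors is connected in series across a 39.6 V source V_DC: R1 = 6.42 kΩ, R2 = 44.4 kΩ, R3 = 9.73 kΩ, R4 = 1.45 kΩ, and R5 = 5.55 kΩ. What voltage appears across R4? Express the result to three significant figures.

V ≈ 0.850 V

Series total: ΣR = 6.42 + 44.4 + 9.73 + 1.45 + 5.55 = 67.55 kΩ.
Voltage divider: V = V_DC · (1.450 / 67.55) = 39.6 × 0.02147 = 0.8500 V.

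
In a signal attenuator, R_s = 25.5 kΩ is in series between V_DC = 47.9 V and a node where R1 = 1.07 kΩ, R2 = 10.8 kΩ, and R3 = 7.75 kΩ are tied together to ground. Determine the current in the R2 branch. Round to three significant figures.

I ≈ 0.145 mA

Parallel bank: R_p = 1/(1/1.07 + 1/10.8 + 1/7.75) = 0.8649 kΩ.
Node voltage V_A = V_DC · R_p/(R_s + R_p) = 47.9 × 0.03280 = 1.571 V.
Branch current I = V_A/R2 = 1.571/10.8 = 0.1455 mA.
(Check via current divider: I_total = 1.817 mA; share G_k/ΣG = 0.08008 → same result.)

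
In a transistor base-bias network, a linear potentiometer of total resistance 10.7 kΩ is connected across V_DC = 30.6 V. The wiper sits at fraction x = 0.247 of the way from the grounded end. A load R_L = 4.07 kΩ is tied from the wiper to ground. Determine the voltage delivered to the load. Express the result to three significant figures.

Split the track: R_lower = x·R_p = 2.643 kΩ, R_upper = (1−x)·R_p = 8.057 kΩ.
(x·R_p) ‖ R_L = 1.602 kΩ.
V_out = 30.6 × 1.602/(8.057 + 1.602) = 5.076 V.

V_out ≈ 5.08 V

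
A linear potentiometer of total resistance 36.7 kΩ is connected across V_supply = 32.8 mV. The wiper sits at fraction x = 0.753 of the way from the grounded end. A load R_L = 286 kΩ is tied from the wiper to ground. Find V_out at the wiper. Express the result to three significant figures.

V_out ≈ 24.1 mV

The pot divides into 9.065 kΩ above the wiper and 27.64 kΩ below.
Lower segment in parallel with the load: 27.64 ‖ 286 = 25.20 kΩ.
Then V_out = V_supply · 25.20/(9.065 + 25.20) = 24.12 mV.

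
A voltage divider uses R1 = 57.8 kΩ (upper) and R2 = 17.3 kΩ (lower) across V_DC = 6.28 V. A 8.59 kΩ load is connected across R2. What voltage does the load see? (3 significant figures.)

First combine the lower leg with the load: R2 ‖ R_L = 5.740 kΩ.
Now apply the divider: V_out = 6.28 × 0.09034 = 0.5673 V.

V_out ≈ 0.567 V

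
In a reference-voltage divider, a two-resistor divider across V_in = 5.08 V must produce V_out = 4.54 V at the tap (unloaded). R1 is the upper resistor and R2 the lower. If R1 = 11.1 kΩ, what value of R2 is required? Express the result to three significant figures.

R2 ≈ 93.3 kΩ

Required fraction k = V_out/V_in = 0.8937.
Rearranging, R2 = R1·k/(1−k) = 11.1 × 8.407 = 93.32 kΩ.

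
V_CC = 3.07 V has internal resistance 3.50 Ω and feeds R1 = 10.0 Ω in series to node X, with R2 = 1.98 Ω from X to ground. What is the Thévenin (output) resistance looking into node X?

R_th ≈ 1.73 Ω

R1' = 3.50 + 10.0 = 13.50 Ω (source resistance + R1).
Zeroing V_CC shorts the top of R1' to ground, so R_th = R1' ‖ R2 = 1.727 Ω.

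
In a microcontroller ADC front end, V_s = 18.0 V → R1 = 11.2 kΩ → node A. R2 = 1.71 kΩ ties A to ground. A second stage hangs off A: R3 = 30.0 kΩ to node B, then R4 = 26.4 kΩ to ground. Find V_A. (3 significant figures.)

Node A sees R2 in parallel with the series input of stage 2, R3 + R4 = 56.40 kΩ.
R2 ‖ (R3+R4) = 1.660 kΩ.
V_A = 18.0 × 1.660/(11.2 + 1.660) = 2.323 V.

V_A ≈ 2.32 V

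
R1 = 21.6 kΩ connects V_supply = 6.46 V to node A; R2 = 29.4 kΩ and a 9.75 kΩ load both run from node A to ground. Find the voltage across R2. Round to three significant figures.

The load sits in parallel with R2, giving an effective lower resistance R2' = R2·R_L/(R2+R_L) = 7.322 kΩ.
Voltage divider with the loaded lower leg: V_out = 6.46 × 7.322/(21.6 + 7.322) = 6.46 × 0.2532 = 1.635 V.
(Unloaded it would be 3.72 V; the load pulls it down.)

V_out ≈ 1.64 V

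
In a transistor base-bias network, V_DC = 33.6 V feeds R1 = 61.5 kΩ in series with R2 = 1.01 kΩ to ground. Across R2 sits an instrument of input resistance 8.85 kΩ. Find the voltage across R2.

The load sits in parallel with R2, giving an effective lower resistance R2' = R2·R_L/(R2+R_L) = 0.9065 kΩ.
Then V_out = V_DC · R2'/(R1 + R2') = 33.6 × 0.9065/62.41 = 0.4881 V.
(Unloaded it would be 0.543 V; the load pulls it down.)

V_out ≈ 0.488 V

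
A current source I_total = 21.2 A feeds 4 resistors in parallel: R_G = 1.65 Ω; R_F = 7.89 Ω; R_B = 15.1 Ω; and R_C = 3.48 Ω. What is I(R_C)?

I ≈ 5.61 A

Conductances: ΣG = 1/1.65 + 1/7.89 + 1/15.1 + 1/3.48 = 1.086 (1/Ω).
Current divider: I(R_C) = I_total · G_k/ΣG = 21.2 × (0.2874/1.086) = 21.2 × 0.2645 = 5.608 A.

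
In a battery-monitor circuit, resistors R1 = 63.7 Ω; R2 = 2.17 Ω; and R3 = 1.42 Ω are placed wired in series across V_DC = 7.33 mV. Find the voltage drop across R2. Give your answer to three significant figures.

Series total: ΣR = 63.7 + 2.17 + 1.42 = 67.29 Ω.
By the voltage-divider rule, V = 7.33 × 2.170/67.29 = 0.2364 mV.

V ≈ 0.236 mV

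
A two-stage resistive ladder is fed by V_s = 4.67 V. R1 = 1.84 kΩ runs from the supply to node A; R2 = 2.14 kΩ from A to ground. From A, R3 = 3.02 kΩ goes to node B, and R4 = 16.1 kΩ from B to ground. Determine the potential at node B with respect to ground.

Looking into the second stage from A: R3 + R4 = 19.12 kΩ appears in parallel with R2.
R2 ‖ (R3+R4) = 1.925 kΩ.
First divider: V_A = V_s · 1.925/(1.84 + 1.925) = 2.387 V.
Then the unloaded second divider: V_B = V_A × R4/(R3+R4) = 2.387 × 0.8421 = 2.010 V.

V_B ≈ 2.01 V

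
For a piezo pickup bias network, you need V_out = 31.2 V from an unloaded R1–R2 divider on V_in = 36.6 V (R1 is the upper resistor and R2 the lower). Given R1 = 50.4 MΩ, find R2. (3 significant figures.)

Required fraction k = V_out/V_in = 0.8525.
Rearranging, R2 = R1·k/(1−k) = 50.4 × 5.778 = 291.2 MΩ.

R2 ≈ 291 MΩ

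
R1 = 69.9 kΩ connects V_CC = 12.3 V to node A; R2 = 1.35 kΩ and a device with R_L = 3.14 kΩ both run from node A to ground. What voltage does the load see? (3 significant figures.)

V_out ≈ 0.164 V

The load sits in parallel with R2, giving an effective lower resistance R2' = R2·R_L/(R2+R_L) = 0.9441 kΩ.
Then V_out = V_CC · R2'/(R1 + R2') = 12.3 × 0.9441/70.84 = 0.1639 V.
(Unloaded it would be 0.233 V; the load pulls it down.)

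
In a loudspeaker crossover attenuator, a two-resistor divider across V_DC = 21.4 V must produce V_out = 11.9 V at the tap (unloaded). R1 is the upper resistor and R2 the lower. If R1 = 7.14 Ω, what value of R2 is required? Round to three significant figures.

R2 ≈ 8.94 Ω

V_out/V_DC = R2/(R1+R2) = 0.5561.
Rearranging, R2 = R1·k/(1−k) = 7.14 × 1.253 = 8.944 Ω.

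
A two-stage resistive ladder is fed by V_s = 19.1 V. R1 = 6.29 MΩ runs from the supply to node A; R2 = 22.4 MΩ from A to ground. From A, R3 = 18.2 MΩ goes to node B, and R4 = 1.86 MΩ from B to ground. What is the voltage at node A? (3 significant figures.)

Node A sees R2 in parallel with the series input of stage 2, R3 + R4 = 20.06 MΩ.
Effective lower resistance at A: R2 ‖ 20.06 = 10.58 MΩ.
V_A = 19.1 × 10.58/(6.29 + 10.58) = 11.98 V.

V_A ≈ 12.0 V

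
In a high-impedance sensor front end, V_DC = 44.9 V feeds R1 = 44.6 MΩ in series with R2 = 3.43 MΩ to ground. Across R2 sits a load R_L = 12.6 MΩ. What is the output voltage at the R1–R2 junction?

R2 ‖ R_L = (3.43 × 12.6)/(3.43 + 12.6) = 2.696 MΩ.
Now apply the divider: V_out = 44.9 × 0.05700 = 2.559 V.

V_out ≈ 2.56 V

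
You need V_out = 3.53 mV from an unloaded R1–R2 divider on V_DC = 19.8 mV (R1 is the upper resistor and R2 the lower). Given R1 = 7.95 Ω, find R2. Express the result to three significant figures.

V_out/V_DC = R2/(R1+R2) = 0.1783.
So R2 = R1 · V_out/(V_DC − V_out) = 7.95 × 3.53/(19.8 − 3.53) = 7.95 × 0.2170 = 1.725 Ω.

R2 ≈ 1.72 Ω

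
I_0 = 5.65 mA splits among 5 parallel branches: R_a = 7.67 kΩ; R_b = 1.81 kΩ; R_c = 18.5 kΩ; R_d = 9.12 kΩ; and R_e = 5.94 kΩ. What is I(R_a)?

I ≈ 0.726 mA

Total conductance ΣG = 1/7.67 + 1/1.81 + 1/18.5 + 1/9.12 + 1/5.94 = 1.015 (units of 1/kΩ).
Current divider: I(R_a) = I_0 · G_k/ΣG = 5.65 × (0.1304/1.015) = 5.65 × 0.1285 = 0.7258 mA.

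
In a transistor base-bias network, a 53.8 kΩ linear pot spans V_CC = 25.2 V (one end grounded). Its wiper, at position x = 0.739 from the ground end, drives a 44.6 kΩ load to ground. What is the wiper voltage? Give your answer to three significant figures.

Split the track: R_lower = x·R_p = 39.76 kΩ, R_upper = (1−x)·R_p = 14.04 kΩ.
Lower segment in parallel with the load: 39.76 ‖ 44.6 = 21.02 kΩ.
Then V_out = V_CC · 21.02/(14.04 + 21.02) = 15.11 V.

V_out ≈ 15.1 V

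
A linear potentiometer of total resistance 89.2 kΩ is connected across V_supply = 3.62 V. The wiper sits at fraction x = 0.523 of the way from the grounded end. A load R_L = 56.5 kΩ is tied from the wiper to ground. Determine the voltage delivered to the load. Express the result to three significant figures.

V_out ≈ 1.36 V

Lower segment x·R_p = 46.65 kΩ; upper segment (1−x)·R_p = 42.55 kΩ.
R_L loads the lower segment: effective lower R = 25.55 kΩ.
V_out = 3.62 × 25.55/(42.55 + 25.55) = 1.358 V.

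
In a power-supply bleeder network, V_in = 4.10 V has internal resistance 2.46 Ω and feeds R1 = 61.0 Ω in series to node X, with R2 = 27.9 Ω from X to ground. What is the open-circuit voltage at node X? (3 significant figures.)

R1' = 2.46 + 61.0 = 63.46 Ω (source resistance + R1).
With X open, the divider is unloaded: V_th = 4.10 × 27.9/91.36 = 1.252 V.

V_th ≈ 1.25 V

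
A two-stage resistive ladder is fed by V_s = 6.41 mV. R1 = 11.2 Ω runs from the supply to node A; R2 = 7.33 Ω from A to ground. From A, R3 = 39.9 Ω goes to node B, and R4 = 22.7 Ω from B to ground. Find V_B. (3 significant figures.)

V_B ≈ 0.859 mV

Looking into the second stage from A: R3 + R4 = 62.60 Ω appears in parallel with R2.
Effective lower resistance at A: R2 ‖ 62.60 = 6.562 Ω.
V_A = 6.41 × 6.562/(11.2 + 6.562) = 2.368 mV.
Then the unloaded second divider: V_B = V_A × R4/(R3+R4) = 2.368 × 0.3626 = 0.8587 mV.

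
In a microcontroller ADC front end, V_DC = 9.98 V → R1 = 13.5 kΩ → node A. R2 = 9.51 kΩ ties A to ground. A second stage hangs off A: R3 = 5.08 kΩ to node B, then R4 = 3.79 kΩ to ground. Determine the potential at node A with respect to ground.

The second stage (R3 + R4 = 8.870 kΩ) loads node A in parallel with R2.
Effective lower resistance at A: R2 ‖ 8.870 = 4.589 kΩ.
First divider: V_A = V_DC · 4.589/(13.5 + 4.589) = 2.532 V.

V_A ≈ 2.53 V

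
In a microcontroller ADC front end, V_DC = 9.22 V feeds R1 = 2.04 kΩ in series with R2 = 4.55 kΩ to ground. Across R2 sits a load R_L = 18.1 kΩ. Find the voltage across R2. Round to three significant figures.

V_out ≈ 5.91 V

The load sits in parallel with R2, giving an effective lower resistance R2' = R2·R_L/(R2+R_L) = 3.636 kΩ.
Now apply the divider: V_out = 9.22 × 0.6406 = 5.906 V.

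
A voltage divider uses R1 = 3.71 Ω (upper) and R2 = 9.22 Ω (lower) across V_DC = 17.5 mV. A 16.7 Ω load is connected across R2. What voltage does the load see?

The load sits in parallel with R2, giving an effective lower resistance R2' = R2·R_L/(R2+R_L) = 5.940 Ω.
Voltage divider with the loaded lower leg: V_out = 17.5 × 5.940/(3.71 + 5.940) = 17.5 × 0.6156 = 10.77 mV.

V_out ≈ 10.8 mV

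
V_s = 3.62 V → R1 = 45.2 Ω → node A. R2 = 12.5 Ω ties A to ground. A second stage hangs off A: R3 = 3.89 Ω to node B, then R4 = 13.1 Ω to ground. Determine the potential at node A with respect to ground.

V_A ≈ 0.497 V

Looking into the second stage from A: R3 + R4 = 16.99 Ω appears in parallel with R2.
Effective lower resistance at A: R2 ‖ 16.99 = 7.202 Ω.
V_A = 3.62 × 7.202/(45.2 + 7.202) = 0.4975 V.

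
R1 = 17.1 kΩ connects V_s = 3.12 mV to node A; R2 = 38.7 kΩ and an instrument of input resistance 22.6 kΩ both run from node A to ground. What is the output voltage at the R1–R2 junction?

The load sits in parallel with R2, giving an effective lower resistance R2' = R2·R_L/(R2+R_L) = 14.27 kΩ.
Then V_out = V_s · R2'/(R1 + R2') = 3.12 × 14.27/31.37 = 1.419 mV.

V_out ≈ 1.42 mV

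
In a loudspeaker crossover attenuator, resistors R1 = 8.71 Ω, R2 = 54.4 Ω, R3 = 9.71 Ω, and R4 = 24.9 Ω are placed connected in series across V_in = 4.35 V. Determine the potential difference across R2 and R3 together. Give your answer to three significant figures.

Series total: ΣR = 8.71 + 54.4 + 9.71 + 24.9 = 97.72 Ω.
R_{R2..R3} = 54.4 + 9.71 = 64.11 Ω.
V = V_in · R/ΣR = 4.35 × 0.6561 = 2.854 V.

V ≈ 2.85 V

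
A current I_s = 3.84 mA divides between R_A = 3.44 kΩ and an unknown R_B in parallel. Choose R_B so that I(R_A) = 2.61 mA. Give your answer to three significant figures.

In a two-way split, I_A/I_s = R_B/(R_A + R_B).
2.61/3.84 = R_B/(R_A + R_B) → R_B = R_A · (0.6797)/(1 − 0.6797) = 3.44 × 2.122 = 7.300 kΩ.

R_B ≈ 7.30 kΩ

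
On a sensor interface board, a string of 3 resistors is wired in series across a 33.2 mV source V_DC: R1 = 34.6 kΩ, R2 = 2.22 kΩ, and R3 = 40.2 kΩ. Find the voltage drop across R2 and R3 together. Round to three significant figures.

Total series resistance ΣR = 34.6 + 2.22 + 40.2 = 77.02 kΩ.
R_{R2..R3} = 2.22 + 40.2 = 42.42 kΩ.
V = V_DC · R/ΣR = 33.2 × 0.5508 = 18.29 mV.

V ≈ 18.3 mV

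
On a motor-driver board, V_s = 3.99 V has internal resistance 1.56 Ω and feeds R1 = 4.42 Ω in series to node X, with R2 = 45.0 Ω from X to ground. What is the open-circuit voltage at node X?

R1' = 1.56 + 4.42 = 5.980 Ω (source resistance + R1).
Open-circuit (no load on X): V_th = V_s · R2/(R1' + R2) = 3.99 × 45.0/(5.980 + 45.0) = 3.522 V.

V_th ≈ 3.52 V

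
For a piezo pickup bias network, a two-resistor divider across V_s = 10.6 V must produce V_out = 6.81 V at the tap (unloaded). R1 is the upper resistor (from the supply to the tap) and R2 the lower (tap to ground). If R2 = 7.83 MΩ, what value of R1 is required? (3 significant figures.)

R1 ≈ 4.36 MΩ

V_out/V_s = R2/(R1+R2) = 0.6425.
So R1 = R2 · (V_s/V_out − 1) = 7.83 × (10.6/6.81 − 1) = 7.83 × 0.5565 = 4.358 MΩ.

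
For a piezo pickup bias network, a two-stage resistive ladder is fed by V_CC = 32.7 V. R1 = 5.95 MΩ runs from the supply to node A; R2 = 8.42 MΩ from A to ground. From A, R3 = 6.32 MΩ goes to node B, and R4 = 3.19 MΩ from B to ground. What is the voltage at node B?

V_B ≈ 4.70 V

Looking into the second stage from A: R3 + R4 = 9.510 MΩ appears in parallel with R2.
Effective lower resistance at A: R2 ‖ 9.510 = 4.466 MΩ.
V_A = 32.7 × 4.466/(5.95 + 4.466) = 14.02 V.
Stage 2 is unloaded, so V_B = V_A · R4/(R3+R4) = 14.02 × 3.19/9.510 = 4.703 V.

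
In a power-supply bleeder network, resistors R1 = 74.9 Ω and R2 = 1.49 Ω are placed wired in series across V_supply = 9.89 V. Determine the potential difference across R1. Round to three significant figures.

ΣR = 74.9 + 1.49 = 76.39 Ω.
By the voltage-divider rule, V = 9.89 × 74.90/76.39 = 9.697 V.

V ≈ 9.70 V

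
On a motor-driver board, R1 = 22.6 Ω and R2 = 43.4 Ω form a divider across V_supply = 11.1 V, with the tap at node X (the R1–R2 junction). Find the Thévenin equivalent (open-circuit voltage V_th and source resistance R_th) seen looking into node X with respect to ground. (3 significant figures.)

V_th ≈ 7.30 V, R_th ≈ 14.9 Ω

Open-circuit (no load on X): V_th = V_supply · R2/(R1 + R2) = 11.1 × 43.4/(22.60 + 43.4) = 7.299 V.
Zeroing V_supply shorts the top of R1 to ground, so R_th = R1 ‖ R2 = 14.86 Ω.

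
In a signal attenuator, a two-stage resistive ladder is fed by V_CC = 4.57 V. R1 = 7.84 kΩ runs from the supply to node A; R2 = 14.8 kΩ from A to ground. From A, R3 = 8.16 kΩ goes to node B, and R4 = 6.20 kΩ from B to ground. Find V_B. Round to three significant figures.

V_B ≈ 0.951 V

The second stage (R3 + R4 = 14.36 kΩ) loads node A in parallel with R2.
R2 ‖ (R3+R4) = 7.288 kΩ.
First divider: V_A = V_CC · 7.288/(7.84 + 7.288) = 2.202 V.
Then the unloaded second divider: V_B = V_A × R4/(R3+R4) = 2.202 × 0.4318 = 0.9506 V.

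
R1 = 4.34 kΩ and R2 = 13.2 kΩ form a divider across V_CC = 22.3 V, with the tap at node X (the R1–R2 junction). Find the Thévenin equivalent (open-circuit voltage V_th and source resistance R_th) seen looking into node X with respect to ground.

V_th ≈ 16.8 V, R_th ≈ 3.27 kΩ

With X open, the divider is unloaded: V_th = 22.3 × 13.2/17.54 = 16.78 V.
With V_CC suppressed (replaced by a short), R_th = R1 ‖ R2 = (4.340 × 13.2)/(4.340 + 13.2) = 3.266 kΩ.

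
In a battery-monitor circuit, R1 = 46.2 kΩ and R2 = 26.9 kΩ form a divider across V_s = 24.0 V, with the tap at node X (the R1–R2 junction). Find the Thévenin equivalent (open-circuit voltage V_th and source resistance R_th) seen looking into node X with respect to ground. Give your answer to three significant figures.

V_th is the unloaded tap voltage: V_s · R2/(R1+R2) = 24.0 × 0.3680 = 8.832 V.
With V_s suppressed (replaced by a short), R_th = R1 ‖ R2 = (46.20 × 26.9)/(46.20 + 26.9) = 17.00 kΩ.

V_th ≈ 8.83 V, R_th ≈ 17.0 kΩ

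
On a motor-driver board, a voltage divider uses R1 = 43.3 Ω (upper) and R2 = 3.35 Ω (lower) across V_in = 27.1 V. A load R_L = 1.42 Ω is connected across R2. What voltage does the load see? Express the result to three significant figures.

First combine the lower leg with the load: R2 ‖ R_L = 0.9973 Ω.
Now apply the divider: V_out = 27.1 × 0.02251 = 0.6101 V.

V_out ≈ 0.610 V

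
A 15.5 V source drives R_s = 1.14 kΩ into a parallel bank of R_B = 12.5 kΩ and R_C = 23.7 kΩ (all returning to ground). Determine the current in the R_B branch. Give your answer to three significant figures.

Equivalent of the parallel group: R_p = 8.184 kΩ.
V_A = 15.5 × 8.184/9.324 = 13.60 V.
I(R_B) = V_A / R_B = 13.60/12.5 = 1.088 mA.
(Check via current divider: I_total = 1.662 mA; share G_k/ΣG = 0.6547 → same result.)

I ≈ 1.09 mA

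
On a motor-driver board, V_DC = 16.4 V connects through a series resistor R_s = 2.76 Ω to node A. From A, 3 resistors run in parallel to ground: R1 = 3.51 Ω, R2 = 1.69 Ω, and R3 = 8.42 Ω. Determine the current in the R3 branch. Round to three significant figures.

Parallel bank: R_p = 1/(1/3.51 + 1/1.69 + 1/8.42) = 1.005 Ω.
V_A = 16.4 × 1.005/3.765 = 4.377 V.
Branch current I = V_A/R3 = 4.377/8.42 = 0.5198 A.

I ≈ 0.520 A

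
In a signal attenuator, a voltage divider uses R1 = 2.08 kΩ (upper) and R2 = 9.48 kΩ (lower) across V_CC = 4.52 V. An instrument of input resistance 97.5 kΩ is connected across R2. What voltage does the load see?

First combine the lower leg with the load: R2 ‖ R_L = 8.640 kΩ.
Then V_out = V_CC · R2'/(R1 + R2') = 4.52 × 8.640/10.72 = 3.643 V.
(Unloaded it would be 3.71 V; the load pulls it down.)

V_out ≈ 3.64 V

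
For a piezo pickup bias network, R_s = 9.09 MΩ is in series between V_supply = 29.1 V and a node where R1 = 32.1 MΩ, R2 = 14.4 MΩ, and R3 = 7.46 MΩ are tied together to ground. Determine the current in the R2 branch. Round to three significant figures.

I ≈ 0.645 µA

Parallel bank: R_p = 1/(1/32.1 + 1/14.4 + 1/7.46) = 4.262 MΩ.
V_A = 29.1 × 4.262/13.35 = 9.288 V.
Branch current I = V_A/R2 = 9.288/14.4 = 0.6450 µA.
(Check via current divider: I_total = 2.179 µA; share G_k/ΣG = 0.2960 → same result.)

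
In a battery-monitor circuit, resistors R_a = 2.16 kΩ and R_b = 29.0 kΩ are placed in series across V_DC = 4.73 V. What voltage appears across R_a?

V ≈ 0.328 V

ΣR = 2.16 + 29.0 = 31.16 kΩ.
V = V_DC · R/ΣR = 4.73 × 0.06932 = 0.3279 V.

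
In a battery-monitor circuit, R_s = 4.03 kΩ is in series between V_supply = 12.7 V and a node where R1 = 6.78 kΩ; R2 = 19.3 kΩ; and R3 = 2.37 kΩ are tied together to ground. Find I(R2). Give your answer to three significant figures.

Combine the parallel branches: R_p = (1/6.78 + 1/19.3 + 1/2.37)⁻¹ = 1.610 kΩ.
V_A by voltage divider: V_A = 12.7 × 1.610/(4.03 + 1.610) = 3.625 V.
I(R2) = V_A / R2 = 3.625/19.3 = 0.1878 mA.
(Check via current divider: I_total = 2.252 mA; share G_k/ΣG = 0.08340 → same result.)

I ≈ 0.188 mA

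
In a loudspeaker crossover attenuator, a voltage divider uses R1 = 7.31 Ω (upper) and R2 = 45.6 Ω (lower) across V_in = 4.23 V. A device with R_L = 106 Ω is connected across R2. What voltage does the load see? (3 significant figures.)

V_out ≈ 3.44 V

The load sits in parallel with R2, giving an effective lower resistance R2' = R2·R_L/(R2+R_L) = 31.88 Ω.
Then V_out = V_in · R2'/(R1 + R2') = 4.23 × 31.88/39.19 = 3.441 V.
(Unloaded it would be 3.65 V; the load pulls it down.)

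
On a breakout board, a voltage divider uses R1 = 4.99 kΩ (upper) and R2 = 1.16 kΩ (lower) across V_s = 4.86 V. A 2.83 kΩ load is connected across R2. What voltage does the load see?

First combine the lower leg with the load: R2 ‖ R_L = 0.8228 kΩ.
Then V_out = V_s · R2'/(R1 + R2') = 4.86 × 0.8228/5.813 = 0.6879 V.

V_out ≈ 0.688 V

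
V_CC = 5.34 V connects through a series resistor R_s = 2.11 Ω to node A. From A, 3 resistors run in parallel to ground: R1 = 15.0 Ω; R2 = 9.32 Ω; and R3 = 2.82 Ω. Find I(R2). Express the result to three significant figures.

I ≈ 0.271 A

Combine the parallel branches: R_p = (1/15.0 + 1/9.32 + 1/2.82)⁻¹ = 1.892 Ω.
Node voltage V_A = V_CC · R_p/(R_s + R_p) = 5.34 × 0.4727 = 2.524 V.
Branch current I = V_A/R2 = 2.524/9.32 = 0.2709 A.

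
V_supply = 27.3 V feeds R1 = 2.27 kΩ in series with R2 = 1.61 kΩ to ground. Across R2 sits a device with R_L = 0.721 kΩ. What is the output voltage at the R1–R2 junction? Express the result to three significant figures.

The load sits in parallel with R2, giving an effective lower resistance R2' = R2·R_L/(R2+R_L) = 0.4980 kΩ.
Now apply the divider: V_out = 27.3 × 0.1799 = 4.912 V.

V_out ≈ 4.91 V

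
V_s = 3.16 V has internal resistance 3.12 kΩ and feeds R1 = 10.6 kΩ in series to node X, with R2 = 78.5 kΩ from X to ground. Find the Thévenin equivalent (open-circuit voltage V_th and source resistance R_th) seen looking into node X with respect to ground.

R1' = 3.12 + 10.6 = 13.72 kΩ (source resistance + R1).
V_th is the unloaded tap voltage: V_s · R2/(R1'+R2) = 3.16 × 0.8512 = 2.690 V.
Looking into X with the source shorted: R_th = R1'·R2/(R1'+R2) = 13.72 × 78.5/92.22 = 11.68 kΩ.

V_th ≈ 2.69 V, R_th ≈ 11.7 kΩ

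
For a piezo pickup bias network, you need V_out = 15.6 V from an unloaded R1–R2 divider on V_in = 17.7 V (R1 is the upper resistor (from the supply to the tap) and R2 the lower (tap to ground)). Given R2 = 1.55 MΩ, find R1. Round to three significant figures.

Required fraction k = V_out/V_in = 0.8814.
R1 = R2·(1/k − 1) = 1.55 × 0.1346 = 0.2087 MΩ.

R1 ≈ 0.209 MΩ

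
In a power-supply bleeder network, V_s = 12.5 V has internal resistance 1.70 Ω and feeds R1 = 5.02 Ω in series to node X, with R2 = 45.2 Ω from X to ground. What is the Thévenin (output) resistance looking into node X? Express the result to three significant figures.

R1' = 1.70 + 5.02 = 6.720 Ω (source resistance + R1).
Looking into X with the source shorted: R_th = R1'·R2/(R1'+R2) = 6.720 × 45.2/51.92 = 5.850 Ω.

R_th ≈ 5.85 Ω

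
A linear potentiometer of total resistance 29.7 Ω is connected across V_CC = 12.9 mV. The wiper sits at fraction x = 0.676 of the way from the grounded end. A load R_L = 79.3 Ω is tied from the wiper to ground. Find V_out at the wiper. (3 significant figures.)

V_out ≈ 8.06 mV

The pot divides into 9.623 Ω above the wiper and 20.08 Ω below.
Lower segment in parallel with the load: 20.08 ‖ 79.3 = 16.02 Ω.
V_out = 12.9 × 16.02/(9.623 + 16.02) = 8.059 mV.
(Unloaded: V_out = x·V_CC = 8.72 mV.)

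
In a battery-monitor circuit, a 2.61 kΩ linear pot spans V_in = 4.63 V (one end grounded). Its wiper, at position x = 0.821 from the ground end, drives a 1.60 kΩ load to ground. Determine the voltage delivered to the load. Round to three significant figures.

Lower segment x·R_p = 2.143 kΩ; upper segment (1−x)·R_p = 0.4672 kΩ.
(x·R_p) ‖ R_L = 0.9160 kΩ.
V_out = 4.63 × 0.9160/(0.4672 + 0.9160) = 3.066 V.

V_out ≈ 3.07 V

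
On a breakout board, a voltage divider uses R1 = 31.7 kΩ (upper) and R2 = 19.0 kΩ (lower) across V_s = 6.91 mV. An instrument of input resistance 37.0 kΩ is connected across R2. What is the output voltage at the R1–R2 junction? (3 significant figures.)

V_out ≈ 1.96 mV

R2 ‖ R_L = (19.0 × 37.0)/(19.0 + 37.0) = 12.55 kΩ.
Voltage divider with the loaded lower leg: V_out = 6.91 × 12.55/(31.7 + 12.55) = 6.91 × 0.2837 = 1.960 mV.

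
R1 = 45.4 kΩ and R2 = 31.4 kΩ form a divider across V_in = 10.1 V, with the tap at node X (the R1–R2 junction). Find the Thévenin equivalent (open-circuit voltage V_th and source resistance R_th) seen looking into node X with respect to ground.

V_th is the unloaded tap voltage: V_in · R2/(R1+R2) = 10.1 × 0.4089 = 4.129 V.
Looking into X with the source shorted: R_th = R1·R2/(R1+R2) = 45.40 × 31.4/76.80 = 18.56 kΩ.

V_th ≈ 4.13 V, R_th ≈ 18.6 kΩ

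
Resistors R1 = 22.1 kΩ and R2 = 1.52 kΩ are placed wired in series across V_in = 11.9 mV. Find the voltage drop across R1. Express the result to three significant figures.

V ≈ 11.1 mV

Series total: ΣR = 22.1 + 1.52 = 23.62 kΩ.
Voltage divider: V = V_in · (22.10 / 23.62) = 11.9 × 0.9356 = 11.13 mV.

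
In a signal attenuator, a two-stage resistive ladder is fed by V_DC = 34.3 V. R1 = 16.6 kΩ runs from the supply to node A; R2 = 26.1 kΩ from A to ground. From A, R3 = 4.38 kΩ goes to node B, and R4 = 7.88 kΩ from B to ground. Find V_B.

Looking into the second stage from A: R3 + R4 = 12.26 kΩ appears in parallel with R2.
R2 ‖ (R3+R4) = 8.342 kΩ.
First divider: V_A = V_DC · 8.342/(16.6 + 8.342) = 11.47 V.
V_B = V_A × 0.6427 = 7.373 V.

V_B ≈ 7.37 V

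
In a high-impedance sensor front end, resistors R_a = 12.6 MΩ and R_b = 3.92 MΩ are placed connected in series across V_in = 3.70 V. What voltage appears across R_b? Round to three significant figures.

V ≈ 0.878 V

ΣR = 12.6 + 3.92 = 16.52 MΩ.
Voltage divider: V = V_in · (3.920 / 16.52) = 3.70 × 0.2373 = 0.8780 V.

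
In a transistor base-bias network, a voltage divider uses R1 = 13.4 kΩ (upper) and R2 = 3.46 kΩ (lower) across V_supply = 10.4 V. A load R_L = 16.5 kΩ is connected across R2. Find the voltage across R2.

V_out ≈ 1.83 V

First combine the lower leg with the load: R2 ‖ R_L = 2.860 kΩ.
Then V_out = V_supply · R2'/(R1 + R2') = 10.4 × 2.860/16.26 = 1.829 V.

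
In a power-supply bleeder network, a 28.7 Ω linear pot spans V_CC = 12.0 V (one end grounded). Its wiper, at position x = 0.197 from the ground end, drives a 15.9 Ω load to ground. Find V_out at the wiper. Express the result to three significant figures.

V_out ≈ 1.84 V

Split the track: R_lower = x·R_p = 5.654 Ω, R_upper = (1−x)·R_p = 23.05 Ω.
Lower segment in parallel with the load: 5.654 ‖ 15.9 = 4.171 Ω.
V_out = 12.0 × 4.171/(23.05 + 4.171) = 1.839 V.
(Unloaded: V_out = x·V_CC = 2.36 V.)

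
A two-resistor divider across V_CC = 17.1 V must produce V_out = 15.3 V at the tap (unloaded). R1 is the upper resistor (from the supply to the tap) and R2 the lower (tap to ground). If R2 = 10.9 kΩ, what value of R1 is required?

Required fraction k = V_out/V_CC = 0.8947.
Rearranging, R1 = R2·(1−k)/k = 10.9 × 0.1176 = 1.282 kΩ.

R1 ≈ 1.28 kΩ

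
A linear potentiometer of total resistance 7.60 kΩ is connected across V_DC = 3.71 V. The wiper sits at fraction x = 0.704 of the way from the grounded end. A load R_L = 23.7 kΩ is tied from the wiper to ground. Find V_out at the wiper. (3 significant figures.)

V_out ≈ 2.45 V

Split the track: R_lower = x·R_p = 5.350 kΩ, R_upper = (1−x)·R_p = 2.250 kΩ.
Lower segment in parallel with the load: 5.350 ‖ 23.7 = 4.365 kΩ.
V_out = 3.71 × 4.365/(2.250 + 4.365) = 2.448 V.
(Unloaded: V_out = x·V_DC = 2.61 V.)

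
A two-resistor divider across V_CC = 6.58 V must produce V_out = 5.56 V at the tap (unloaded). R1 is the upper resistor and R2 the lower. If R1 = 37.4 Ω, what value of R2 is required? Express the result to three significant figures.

V_out/V_CC = R2/(R1+R2) = 0.8450.
Rearranging, R2 = R1·k/(1−k) = 37.4 × 5.451 = 203.9 Ω.

R2 ≈ 204 Ω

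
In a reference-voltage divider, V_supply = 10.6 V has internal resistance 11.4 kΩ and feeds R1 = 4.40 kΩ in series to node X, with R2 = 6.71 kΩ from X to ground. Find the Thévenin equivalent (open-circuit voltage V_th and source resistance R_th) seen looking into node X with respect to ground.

V_th ≈ 3.16 V, R_th ≈ 4.71 kΩ

R1' = 11.4 + 4.40 = 15.80 kΩ (source resistance + R1).
V_th is the unloaded tap voltage: V_supply · R2/(R1'+R2) = 10.6 × 0.2981 = 3.160 V.
With V_supply suppressed (replaced by a short), R_th = R1' ‖ R2 = (15.80 × 6.71)/(15.80 + 6.71) = 4.710 kΩ.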